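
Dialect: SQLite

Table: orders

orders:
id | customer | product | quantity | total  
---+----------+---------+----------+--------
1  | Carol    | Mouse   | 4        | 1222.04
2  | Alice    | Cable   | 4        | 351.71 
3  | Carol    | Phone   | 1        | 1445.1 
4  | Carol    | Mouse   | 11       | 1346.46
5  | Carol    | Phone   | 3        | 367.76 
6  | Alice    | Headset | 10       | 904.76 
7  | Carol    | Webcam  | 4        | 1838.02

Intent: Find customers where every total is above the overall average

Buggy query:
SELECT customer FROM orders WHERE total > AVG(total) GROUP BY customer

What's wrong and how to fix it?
Bug: WHERE evaluates per row before aggregation, so AVG() is unavailable

Fix: Compute the overall average in a scalar subquery and compare each group's MIN against it in HAVING

Corrected query:
SELECT customer FROM orders GROUP BY customer HAVING MIN(total) > (SELECT AVG(total) FROM orders)

Result:
(no rows)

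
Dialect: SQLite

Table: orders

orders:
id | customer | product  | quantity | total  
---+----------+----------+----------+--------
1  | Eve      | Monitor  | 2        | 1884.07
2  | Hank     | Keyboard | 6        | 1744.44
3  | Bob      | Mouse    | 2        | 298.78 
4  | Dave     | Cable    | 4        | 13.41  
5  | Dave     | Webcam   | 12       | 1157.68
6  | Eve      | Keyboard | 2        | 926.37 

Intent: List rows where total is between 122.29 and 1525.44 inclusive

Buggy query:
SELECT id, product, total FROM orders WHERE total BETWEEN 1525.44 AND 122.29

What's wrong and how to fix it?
Bug: The bounds are reversed; BETWEEN a AND b requires a <= b to match anything

Fix: Write BETWEEN 122.29 AND 1525.44

Corrected query:
SELECT id, product, total FROM orders WHERE total BETWEEN 122.29 AND 1525.44

Result:
id | product  | total  
---+----------+--------
3  | Mouse    | 298.78 
5  | Webcam   | 1157.68
6  | Keyboard | 926.37 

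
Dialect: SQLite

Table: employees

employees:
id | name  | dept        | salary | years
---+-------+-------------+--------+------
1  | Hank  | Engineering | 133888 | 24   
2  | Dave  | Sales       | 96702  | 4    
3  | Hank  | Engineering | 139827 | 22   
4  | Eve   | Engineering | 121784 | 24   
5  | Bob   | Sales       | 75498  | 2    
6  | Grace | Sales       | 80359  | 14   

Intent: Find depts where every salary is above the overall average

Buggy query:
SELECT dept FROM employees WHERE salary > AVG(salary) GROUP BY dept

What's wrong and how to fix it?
Bug: AVG() is an aggregate; it can't sit directly in WHERE

Fix: Compute the overall average in a scalar subquery and compare each group's MIN against it in HAVING

Corrected query:
SELECT dept FROM employees GROUP BY dept HAVING MIN(salary) > (SELECT AVG(salary) FROM employees)

Result:
dept       
-----------
Engineering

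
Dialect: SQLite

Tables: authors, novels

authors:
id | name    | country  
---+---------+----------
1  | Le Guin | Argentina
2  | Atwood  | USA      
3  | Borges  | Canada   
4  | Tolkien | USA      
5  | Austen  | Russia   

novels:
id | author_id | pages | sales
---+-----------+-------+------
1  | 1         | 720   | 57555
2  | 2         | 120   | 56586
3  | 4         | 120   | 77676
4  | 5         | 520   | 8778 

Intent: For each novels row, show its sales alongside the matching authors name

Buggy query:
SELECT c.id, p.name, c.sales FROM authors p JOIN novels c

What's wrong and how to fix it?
Bug: Missing join condition: each novels row is matched to all authors rows instead of just its own

Fix: Add ON c.author_id = p.id to the JOIN

Corrected query:
SELECT c.id, p.name, c.sales FROM authors p JOIN novels c ON c.author_id = p.id

Result:
id | name    | sales
---+---------+------
1  | Le Guin | 57555
2  | Atwood  | 56586
3  | Tolkien | 77676
4  | Austen  | 8778 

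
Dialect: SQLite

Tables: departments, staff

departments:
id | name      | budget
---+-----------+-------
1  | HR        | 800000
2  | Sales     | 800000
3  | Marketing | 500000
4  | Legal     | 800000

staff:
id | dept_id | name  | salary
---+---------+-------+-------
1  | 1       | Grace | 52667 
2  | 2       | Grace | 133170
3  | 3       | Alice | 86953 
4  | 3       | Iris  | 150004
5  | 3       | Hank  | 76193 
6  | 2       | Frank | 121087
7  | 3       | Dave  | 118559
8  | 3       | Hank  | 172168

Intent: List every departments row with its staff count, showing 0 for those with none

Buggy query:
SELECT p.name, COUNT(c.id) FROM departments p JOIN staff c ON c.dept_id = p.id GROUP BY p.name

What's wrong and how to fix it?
Bug: INNER JOIN drops departments rows that have no matching staff rows

Fix: Use LEFT JOIN so parents without children still appear (COUNT(c.id) gives 0)

Corrected query:
SELECT p.name, COUNT(c.id) FROM departments p LEFT JOIN staff c ON c.dept_id = p.id GROUP BY p.name

Result:
name      | COUNT(c.id)
----------+------------
HR        | 1          
Legal     | 0          
Marketing | 5          
Sales     | 2          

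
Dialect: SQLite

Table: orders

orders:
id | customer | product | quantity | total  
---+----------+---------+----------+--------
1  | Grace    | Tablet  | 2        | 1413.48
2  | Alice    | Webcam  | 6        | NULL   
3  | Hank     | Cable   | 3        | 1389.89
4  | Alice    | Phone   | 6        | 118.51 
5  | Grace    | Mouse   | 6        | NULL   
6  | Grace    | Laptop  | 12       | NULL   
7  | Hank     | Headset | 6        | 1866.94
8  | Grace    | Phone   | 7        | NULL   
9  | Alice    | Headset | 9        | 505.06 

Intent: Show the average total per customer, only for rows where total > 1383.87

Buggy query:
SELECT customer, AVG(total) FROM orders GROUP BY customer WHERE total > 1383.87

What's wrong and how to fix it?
Bug: Row-level WHERE must come before GROUP BY in the clause order

Fix: Move the WHERE clause before GROUP BY

Corrected query:
SELECT customer, AVG(total) FROM orders WHERE total > 1383.87 GROUP BY customer

Result:
customer | AVG(total)
---------+-----------
Grace    | 1413.48   
Hank     | 1628.415  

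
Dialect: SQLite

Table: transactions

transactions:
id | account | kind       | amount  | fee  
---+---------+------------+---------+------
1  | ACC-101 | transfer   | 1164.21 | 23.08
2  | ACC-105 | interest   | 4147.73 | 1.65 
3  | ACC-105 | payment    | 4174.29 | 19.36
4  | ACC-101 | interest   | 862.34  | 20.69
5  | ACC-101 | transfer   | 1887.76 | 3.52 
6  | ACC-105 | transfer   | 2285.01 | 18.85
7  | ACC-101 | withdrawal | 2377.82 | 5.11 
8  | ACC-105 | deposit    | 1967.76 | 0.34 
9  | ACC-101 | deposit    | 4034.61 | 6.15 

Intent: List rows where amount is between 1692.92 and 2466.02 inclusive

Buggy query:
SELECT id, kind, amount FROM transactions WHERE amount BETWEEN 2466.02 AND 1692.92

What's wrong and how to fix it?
Bug: BETWEEN expects the lower bound first; with 2466.02 AND 1692.92 the range is empty

Fix: Write BETWEEN 1692.92 AND 2466.02

Corrected query:
SELECT id, kind, amount FROM transactions WHERE amount BETWEEN 1692.92 AND 2466.02

Result:
id | kind       | amount 
---+------------+--------
5  | transfer   | 1887.76
6  | transfer   | 2285.01
7  | withdrawal | 2377.82
8  | deposit    | 1967.76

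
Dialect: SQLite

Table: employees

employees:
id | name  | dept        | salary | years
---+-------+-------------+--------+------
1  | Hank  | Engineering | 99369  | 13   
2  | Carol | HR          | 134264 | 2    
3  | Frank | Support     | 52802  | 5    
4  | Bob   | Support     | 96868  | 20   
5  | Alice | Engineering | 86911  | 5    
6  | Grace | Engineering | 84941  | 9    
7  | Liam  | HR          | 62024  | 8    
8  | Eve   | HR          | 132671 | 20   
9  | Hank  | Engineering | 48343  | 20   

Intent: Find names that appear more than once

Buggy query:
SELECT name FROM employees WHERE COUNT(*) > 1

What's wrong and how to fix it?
Bug: COUNT(*) is an aggregate and cannot be used in WHERE

Fix: GROUP BY name, then filter groups with HAVING COUNT(*) > 1

Corrected query:
SELECT name FROM employees GROUP BY name HAVING COUNT(*) > 1

Result:
name
----
Hank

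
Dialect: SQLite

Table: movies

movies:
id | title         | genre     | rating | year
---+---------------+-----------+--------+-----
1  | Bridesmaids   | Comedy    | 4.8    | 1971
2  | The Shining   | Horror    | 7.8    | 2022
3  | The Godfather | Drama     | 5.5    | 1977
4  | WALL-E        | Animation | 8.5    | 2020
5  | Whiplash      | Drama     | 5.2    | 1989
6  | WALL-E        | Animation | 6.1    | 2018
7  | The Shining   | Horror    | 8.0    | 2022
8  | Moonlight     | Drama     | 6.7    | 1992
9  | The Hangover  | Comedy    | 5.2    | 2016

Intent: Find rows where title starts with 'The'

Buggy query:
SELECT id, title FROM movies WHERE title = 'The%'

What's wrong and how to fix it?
Bug: Wildcards only work with LIKE; '=' treats '%' as a literal character

Fix: Use LIKE for wildcard pattern matching

Corrected query:
SELECT id, title FROM movies WHERE title LIKE 'The%'

Result:
id | title        
---+--------------
2  | The Shining  
3  | The Godfather
7  | The Shining  
9  | The Hangover 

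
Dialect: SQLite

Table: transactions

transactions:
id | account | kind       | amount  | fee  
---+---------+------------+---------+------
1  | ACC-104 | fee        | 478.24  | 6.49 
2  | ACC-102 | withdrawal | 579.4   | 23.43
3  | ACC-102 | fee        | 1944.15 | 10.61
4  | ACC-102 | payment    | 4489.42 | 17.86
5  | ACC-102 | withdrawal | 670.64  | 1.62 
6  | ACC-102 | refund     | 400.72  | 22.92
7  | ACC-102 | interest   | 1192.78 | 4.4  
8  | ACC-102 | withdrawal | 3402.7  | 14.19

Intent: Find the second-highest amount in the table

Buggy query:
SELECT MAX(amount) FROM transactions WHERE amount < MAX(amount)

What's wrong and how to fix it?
Bug: MAX(amount) on the right of the comparison is an aggregate-in-WHERE error

Fix: Compute the overall MAX in a subquery, then take MAX of rows below it

Corrected query:
SELECT MAX(amount) FROM transactions WHERE amount < (SELECT MAX(amount) FROM transactions)

Result:
MAX(amount)
-----------
3402.7     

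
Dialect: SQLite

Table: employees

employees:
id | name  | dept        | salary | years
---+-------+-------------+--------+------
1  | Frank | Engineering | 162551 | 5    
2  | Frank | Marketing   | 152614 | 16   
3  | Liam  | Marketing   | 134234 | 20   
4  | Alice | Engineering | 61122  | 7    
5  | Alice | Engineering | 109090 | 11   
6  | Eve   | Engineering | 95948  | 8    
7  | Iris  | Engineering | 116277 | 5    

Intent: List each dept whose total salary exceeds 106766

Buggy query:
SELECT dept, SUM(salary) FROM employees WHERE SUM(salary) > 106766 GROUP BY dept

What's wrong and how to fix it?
Bug: WHERE runs before GROUP BY, so aggregates aren't available there

Fix: Use HAVING (which filters groups after aggregation) instead of WHERE

Corrected query:
SELECT dept, SUM(salary) FROM employees GROUP BY dept HAVING SUM(salary) > 106766

Result:
dept        | SUM(salary)
------------+------------
Engineering | 544988     
Marketing   | 286848     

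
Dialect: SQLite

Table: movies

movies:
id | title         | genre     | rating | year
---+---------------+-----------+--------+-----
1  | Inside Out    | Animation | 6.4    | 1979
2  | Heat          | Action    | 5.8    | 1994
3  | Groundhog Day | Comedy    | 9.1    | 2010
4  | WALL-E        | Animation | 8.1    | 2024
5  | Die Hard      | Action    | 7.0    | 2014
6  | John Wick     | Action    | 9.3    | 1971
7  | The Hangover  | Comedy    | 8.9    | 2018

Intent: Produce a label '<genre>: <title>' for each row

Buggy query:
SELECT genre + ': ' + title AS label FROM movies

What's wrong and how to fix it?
Bug: SQLite uses || for string concatenation; + coerces text to numbers (yielding 0)

Fix: Use the || operator for string concatenation

Corrected query:
SELECT genre || ': ' || title AS label FROM movies

Result:
label                
---------------------
Animation: Inside Out
Action: Heat         
Comedy: Groundhog Day
Animation: WALL-E    
Action: Die Hard     
Action: John Wick    
Comedy: The Hangover 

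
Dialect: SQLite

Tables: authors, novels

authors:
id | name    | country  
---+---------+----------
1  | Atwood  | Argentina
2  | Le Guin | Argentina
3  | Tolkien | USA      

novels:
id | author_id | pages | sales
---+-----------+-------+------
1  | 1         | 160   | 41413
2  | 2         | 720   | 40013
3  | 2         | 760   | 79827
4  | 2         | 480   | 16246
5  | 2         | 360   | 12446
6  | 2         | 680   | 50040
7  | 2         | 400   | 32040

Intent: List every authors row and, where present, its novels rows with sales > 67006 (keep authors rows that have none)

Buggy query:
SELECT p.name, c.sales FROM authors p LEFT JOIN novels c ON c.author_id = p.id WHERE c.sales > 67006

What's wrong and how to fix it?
Bug: A WHERE condition on the right-hand table after LEFT JOIN drops unmatched parents

Fix: Put 'c.sales > 67006' in the JOIN's ON clause instead of WHERE

Corrected query:
SELECT p.name, c.sales FROM authors p LEFT JOIN novels c ON c.author_id = p.id AND c.sales > 67006

Result:
name    | sales
--------+------
Atwood  | NULL 
Le Guin | 79827
Tolkien | NULL 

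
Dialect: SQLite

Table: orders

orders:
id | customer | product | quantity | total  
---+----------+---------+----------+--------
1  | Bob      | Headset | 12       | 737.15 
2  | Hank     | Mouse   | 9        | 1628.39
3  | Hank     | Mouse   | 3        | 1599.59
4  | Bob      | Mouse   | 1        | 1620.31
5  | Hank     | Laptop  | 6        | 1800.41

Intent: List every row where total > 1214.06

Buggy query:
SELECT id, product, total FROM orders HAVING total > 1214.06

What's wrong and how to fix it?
Bug: This is a non-aggregate query (no GROUP BY, no aggregates), so in SQLite the HAVING clause is invalid here; a row-level condition belongs in WHERE

Fix: Replace HAVING with WHERE since the condition applies to individual rows

Corrected query:
SELECT id, product, total FROM orders WHERE total > 1214.06

Result:
id | product | total  
---+---------+--------
2  | Mouse   | 1628.39
3  | Mouse   | 1599.59
4  | Mouse   | 1620.31
5  | Laptop  | 1800.41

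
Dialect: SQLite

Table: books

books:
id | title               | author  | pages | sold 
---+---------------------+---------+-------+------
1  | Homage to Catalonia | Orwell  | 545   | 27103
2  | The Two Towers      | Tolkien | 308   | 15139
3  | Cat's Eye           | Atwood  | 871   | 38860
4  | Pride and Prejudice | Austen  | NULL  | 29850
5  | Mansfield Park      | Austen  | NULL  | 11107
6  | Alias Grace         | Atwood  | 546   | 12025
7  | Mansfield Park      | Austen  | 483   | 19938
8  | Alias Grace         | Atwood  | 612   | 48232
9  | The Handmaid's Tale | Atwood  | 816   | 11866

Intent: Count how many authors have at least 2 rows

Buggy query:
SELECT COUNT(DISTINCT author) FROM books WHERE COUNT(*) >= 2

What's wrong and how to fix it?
Bug: WHERE filters individual rows, not groups, so a group-level COUNT is invalid there

Fix: Group first with HAVING COUNT(*) >= 2, then COUNT the resulting groups

Corrected query:
SELECT COUNT(*) FROM (SELECT author FROM books GROUP BY author HAVING COUNT(*) >= 2)

Result:
COUNT(*)
--------
2       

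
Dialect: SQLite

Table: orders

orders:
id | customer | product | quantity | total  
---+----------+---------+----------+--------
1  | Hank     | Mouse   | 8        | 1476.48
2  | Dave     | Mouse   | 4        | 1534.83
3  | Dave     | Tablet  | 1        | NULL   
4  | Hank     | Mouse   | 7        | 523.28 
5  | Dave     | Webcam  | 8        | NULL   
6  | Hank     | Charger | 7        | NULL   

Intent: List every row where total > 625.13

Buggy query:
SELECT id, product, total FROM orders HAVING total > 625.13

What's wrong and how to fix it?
Bug: This is a non-aggregate query (no GROUP BY, no aggregates), so in SQLite the HAVING clause is invalid here; a row-level condition belongs in WHERE

Fix: Use WHERE for row-level filtering

Corrected query:
SELECT id, product, total FROM orders WHERE total > 625.13

Result:
id | product | total  
---+---------+--------
1  | Mouse   | 1476.48
2  | Mouse   | 1534.83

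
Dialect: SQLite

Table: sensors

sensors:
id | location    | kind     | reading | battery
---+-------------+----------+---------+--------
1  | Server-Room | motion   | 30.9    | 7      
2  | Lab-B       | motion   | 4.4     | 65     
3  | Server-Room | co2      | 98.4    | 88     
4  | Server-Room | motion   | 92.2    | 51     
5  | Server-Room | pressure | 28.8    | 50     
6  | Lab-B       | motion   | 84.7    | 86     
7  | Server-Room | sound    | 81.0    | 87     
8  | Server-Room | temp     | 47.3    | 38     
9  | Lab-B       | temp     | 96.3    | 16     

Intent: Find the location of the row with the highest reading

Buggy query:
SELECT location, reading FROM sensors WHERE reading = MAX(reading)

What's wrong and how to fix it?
Bug: WHERE is evaluated per row; an aggregate over the whole table isn't defined there

Fix: Use a subquery: WHERE reading = (SELECT MAX(reading) FROM sensors)

Corrected query:
SELECT location, reading FROM sensors WHERE reading = (SELECT MAX(reading) FROM sensors)

Result:
location    | reading
------------+--------
Server-Room | 98.4   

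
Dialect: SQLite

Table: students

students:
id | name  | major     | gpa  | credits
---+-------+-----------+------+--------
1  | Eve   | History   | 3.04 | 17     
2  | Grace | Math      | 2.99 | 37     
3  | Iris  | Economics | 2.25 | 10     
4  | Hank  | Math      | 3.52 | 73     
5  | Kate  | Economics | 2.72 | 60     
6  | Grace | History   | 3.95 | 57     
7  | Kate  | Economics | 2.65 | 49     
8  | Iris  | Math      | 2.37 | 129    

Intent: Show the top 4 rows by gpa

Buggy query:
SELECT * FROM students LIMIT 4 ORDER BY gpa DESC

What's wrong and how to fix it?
Bug: LIMIT must come after ORDER BY

Fix: Swap the clauses: ORDER BY first, then LIMIT

Corrected query:
SELECT * FROM students ORDER BY gpa DESC LIMIT 4

Result:
id | name  | major   | gpa  | credits
---+-------+---------+------+--------
6  | Grace | History | 3.95 | 57     
4  | Hank  | Math    | 3.52 | 73     
1  | Eve   | History | 3.04 | 17     
2  | Grace | Math    | 2.99 | 37     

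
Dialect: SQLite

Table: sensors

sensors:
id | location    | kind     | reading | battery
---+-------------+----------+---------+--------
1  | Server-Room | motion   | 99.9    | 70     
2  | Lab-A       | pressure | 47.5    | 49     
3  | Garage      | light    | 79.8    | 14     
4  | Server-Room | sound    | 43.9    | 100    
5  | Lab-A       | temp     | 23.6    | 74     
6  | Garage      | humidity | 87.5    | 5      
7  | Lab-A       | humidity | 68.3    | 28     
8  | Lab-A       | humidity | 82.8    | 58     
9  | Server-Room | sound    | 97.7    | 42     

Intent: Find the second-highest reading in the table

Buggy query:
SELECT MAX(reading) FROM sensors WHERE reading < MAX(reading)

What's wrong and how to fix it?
Bug: The inner MAX is an aggregate inside WHERE, which is not allowed

Fix: Compute the overall MAX in a subquery, then take MAX of rows below it

Corrected query:
SELECT MAX(reading) FROM sensors WHERE reading < (SELECT MAX(reading) FROM sensors)

Result:
MAX(reading)
------------
97.7        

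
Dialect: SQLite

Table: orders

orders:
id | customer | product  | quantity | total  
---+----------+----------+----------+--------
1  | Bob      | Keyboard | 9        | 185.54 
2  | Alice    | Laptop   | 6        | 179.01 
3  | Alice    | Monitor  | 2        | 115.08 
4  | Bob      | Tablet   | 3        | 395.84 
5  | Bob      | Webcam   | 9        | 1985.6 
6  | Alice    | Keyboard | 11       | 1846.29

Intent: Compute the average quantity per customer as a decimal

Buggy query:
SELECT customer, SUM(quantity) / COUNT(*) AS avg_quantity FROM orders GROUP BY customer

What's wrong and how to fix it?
Bug: Both operands are integers, so '/' performs integer division and truncates

Fix: Cast one side to REAL so the division keeps the fractional part

Corrected query:
SELECT customer, SUM(quantity) * 1.0 / COUNT(*) AS avg_quantity FROM orders GROUP BY customer

Result:
customer | avg_quantity
---------+-------------
Alice    | 6.333333    
Bob      | 7           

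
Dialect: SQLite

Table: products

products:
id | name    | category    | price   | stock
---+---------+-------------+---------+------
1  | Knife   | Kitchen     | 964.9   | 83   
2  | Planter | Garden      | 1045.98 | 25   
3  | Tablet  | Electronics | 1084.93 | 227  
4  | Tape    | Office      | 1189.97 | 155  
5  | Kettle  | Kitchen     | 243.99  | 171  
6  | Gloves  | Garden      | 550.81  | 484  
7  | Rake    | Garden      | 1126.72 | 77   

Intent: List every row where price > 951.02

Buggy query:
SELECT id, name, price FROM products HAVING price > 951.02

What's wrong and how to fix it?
Bug: This is a non-aggregate query (no GROUP BY, no aggregates), so in SQLite the HAVING clause is invalid here; a row-level condition belongs in WHERE

Fix: Replace HAVING with WHERE since the condition applies to individual rows

Corrected query:
SELECT id, name, price FROM products WHERE price > 951.02

Result:
id | name    | price  
---+---------+--------
1  | Knife   | 964.9  
2  | Planter | 1045.98
3  | Tablet  | 1084.93
4  | Tape    | 1189.97
7  | Rake    | 1126.72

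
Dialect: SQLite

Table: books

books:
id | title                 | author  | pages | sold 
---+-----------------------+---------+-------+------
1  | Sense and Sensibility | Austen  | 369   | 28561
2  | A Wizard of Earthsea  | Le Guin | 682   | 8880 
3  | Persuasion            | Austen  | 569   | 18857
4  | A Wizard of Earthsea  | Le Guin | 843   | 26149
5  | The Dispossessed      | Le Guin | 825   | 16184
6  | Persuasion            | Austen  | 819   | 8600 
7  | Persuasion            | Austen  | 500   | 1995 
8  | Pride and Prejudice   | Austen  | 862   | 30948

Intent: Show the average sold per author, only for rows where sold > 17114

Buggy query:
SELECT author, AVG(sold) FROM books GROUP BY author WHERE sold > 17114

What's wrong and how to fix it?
Bug: Row-level WHERE must come before GROUP BY in the clause order

Fix: Place WHERE between FROM and GROUP BY

Corrected query:
SELECT author, AVG(sold) FROM books WHERE sold > 17114 GROUP BY author

Result:
author  | AVG(sold)
--------+----------
Austen  | 26122    
Le Guin | 26149    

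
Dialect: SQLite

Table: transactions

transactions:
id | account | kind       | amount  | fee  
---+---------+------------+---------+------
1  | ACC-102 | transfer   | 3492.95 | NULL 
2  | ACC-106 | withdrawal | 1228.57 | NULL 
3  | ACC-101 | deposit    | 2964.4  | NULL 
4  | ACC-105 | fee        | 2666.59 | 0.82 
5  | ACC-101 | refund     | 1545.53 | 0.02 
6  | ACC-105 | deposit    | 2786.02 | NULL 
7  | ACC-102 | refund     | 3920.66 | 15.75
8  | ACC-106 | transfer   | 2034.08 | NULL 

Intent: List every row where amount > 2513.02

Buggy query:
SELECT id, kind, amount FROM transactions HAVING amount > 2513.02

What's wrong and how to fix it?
Bug: HAVING filters the output of aggregation, but this query has no GROUP BY and no aggregate functions, so SQLite rejects it (HAVING clause on a non-aggregate query); the condition here is per row

Fix: Replace HAVING with WHERE since the condition applies to individual rows

Corrected query:
SELECT id, kind, amount FROM transactions WHERE amount > 2513.02

Result:
id | kind     | amount 
---+----------+--------
1  | transfer | 3492.95
3  | deposit  | 2964.4 
4  | fee      | 2666.59
6  | deposit  | 2786.02
7  | refund   | 3920.66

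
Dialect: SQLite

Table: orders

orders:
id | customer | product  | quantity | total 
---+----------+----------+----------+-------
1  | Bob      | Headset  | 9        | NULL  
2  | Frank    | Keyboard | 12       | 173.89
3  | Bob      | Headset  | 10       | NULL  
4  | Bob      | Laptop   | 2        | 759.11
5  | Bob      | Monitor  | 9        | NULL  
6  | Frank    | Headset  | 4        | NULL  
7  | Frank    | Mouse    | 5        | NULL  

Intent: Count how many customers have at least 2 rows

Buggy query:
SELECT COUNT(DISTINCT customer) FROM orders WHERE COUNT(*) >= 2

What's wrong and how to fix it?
Bug: WHERE filters individual rows, not groups, so a group-level COUNT is invalid there

Fix: Group first with HAVING COUNT(*) >= 2, then COUNT the resulting groups

Corrected query:
SELECT COUNT(*) FROM (SELECT customer FROM orders GROUP BY customer HAVING COUNT(*) >= 2)

Result:
COUNT(*)
--------
2       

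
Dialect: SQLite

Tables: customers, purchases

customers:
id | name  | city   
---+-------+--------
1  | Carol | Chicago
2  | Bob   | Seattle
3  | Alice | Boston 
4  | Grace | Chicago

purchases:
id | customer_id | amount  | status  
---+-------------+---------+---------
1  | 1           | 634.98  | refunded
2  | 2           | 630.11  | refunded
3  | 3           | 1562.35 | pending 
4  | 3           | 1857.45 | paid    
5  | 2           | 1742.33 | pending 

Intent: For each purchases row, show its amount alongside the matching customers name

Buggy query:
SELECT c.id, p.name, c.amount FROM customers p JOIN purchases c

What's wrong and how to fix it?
Bug: JOIN with no ON clause produces a cartesian product; every purchases row pairs with every customers row

Fix: Add ON c.customer_id = p.id to the JOIN

Corrected query:
SELECT c.id, p.name, c.amount FROM customers p JOIN purchases c ON c.customer_id = p.id

Result:
id | name  | amount 
---+-------+--------
1  | Carol | 634.98 
2  | Bob   | 630.11 
3  | Alice | 1562.35
4  | Alice | 1857.45
5  | Bob   | 1742.33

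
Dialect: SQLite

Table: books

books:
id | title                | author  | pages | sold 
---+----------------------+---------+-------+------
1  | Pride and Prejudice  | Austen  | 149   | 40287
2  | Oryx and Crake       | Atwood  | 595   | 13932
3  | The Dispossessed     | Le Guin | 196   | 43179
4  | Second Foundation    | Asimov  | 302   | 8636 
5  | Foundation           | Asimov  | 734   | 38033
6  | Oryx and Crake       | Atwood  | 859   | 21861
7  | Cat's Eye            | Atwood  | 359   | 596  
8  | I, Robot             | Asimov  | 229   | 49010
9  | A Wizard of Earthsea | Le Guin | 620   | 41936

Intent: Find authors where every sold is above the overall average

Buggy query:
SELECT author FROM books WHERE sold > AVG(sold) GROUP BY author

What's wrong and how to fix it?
Bug: AVG() is an aggregate; it can't sit directly in WHERE

Fix: Use a subquery for AVG and a HAVING MIN(...) filter so the condition holds for every row in the group

Corrected query:
SELECT author FROM books GROUP BY author HAVING MIN(sold) > (SELECT AVG(sold) FROM books)

Result:
author 
-------
Austen 
Le Guin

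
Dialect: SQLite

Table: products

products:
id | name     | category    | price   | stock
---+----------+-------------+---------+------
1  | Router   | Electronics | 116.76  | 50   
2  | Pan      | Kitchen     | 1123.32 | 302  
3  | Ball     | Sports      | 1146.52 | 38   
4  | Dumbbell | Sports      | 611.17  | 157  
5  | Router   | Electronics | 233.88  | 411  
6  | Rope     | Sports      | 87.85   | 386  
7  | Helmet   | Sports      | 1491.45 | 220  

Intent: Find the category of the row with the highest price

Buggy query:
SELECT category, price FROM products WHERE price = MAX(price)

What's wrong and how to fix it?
Bug: MAX(price) is an aggregate and cannot be used directly in WHERE

Fix: Use a subquery: WHERE price = (SELECT MAX(price) FROM products)

Corrected query:
SELECT category, price FROM products WHERE price = (SELECT MAX(price) FROM products)

Result:
category | price  
---------+--------
Sports   | 1491.45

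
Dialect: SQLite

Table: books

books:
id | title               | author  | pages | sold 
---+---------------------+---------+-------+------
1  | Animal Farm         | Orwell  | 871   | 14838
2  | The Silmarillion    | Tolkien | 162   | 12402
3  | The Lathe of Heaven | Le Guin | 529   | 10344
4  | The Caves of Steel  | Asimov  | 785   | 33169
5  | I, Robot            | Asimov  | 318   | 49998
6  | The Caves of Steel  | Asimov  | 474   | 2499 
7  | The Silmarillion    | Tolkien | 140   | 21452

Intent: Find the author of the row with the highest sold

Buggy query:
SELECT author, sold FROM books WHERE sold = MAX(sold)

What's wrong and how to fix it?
Bug: WHERE is evaluated per row; an aggregate over the whole table isn't defined there

Fix: Use a subquery: WHERE sold = (SELECT MAX(sold) FROM books)

Corrected query:
SELECT author, sold FROM books WHERE sold = (SELECT MAX(sold) FROM books)

Result:
author | sold 
-------+------
Asimov | 49998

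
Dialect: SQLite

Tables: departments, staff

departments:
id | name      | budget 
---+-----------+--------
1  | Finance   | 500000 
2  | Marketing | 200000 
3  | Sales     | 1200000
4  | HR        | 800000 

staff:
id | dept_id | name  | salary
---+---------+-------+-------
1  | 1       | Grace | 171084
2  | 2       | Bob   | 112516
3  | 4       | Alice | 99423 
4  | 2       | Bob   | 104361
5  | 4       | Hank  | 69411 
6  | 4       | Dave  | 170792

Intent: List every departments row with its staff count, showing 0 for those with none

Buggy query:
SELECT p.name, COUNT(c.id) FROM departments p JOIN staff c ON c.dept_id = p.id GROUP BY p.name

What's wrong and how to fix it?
Bug: INNER JOIN drops departments rows that have no matching staff rows

Fix: Use LEFT JOIN so parents without children still appear (COUNT(c.id) gives 0)

Corrected query:
SELECT p.name, COUNT(c.id) FROM departments p LEFT JOIN staff c ON c.dept_id = p.id GROUP BY p.name

Result:
name      | COUNT(c.id)
----------+------------
Finance   | 1          
HR        | 3          
Marketing | 2          
Sales     | 0          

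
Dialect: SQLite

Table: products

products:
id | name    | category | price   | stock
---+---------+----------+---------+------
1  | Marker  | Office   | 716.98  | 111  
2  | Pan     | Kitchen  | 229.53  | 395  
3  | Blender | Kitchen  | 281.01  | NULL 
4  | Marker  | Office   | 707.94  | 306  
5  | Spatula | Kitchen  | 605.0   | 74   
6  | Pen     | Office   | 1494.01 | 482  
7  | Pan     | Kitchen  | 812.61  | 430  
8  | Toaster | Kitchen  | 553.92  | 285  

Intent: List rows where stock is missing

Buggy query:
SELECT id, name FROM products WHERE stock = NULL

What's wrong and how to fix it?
Bug: Comparing to NULL with '=' never matches; NULL = NULL is unknown, not true

Fix: Replace '= NULL' with 'IS NULL'

Corrected query:
SELECT id, name FROM products WHERE stock IS NULL

Result:
id | name   
---+--------
3  | Blender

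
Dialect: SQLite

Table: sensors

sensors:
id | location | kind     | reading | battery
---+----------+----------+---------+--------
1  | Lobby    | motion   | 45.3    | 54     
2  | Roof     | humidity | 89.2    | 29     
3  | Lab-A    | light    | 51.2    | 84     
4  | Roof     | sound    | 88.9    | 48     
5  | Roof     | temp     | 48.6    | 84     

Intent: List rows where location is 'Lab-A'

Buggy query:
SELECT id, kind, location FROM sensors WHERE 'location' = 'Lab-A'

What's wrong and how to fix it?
Bug: Single quotes denote string literals in SQL; the column name is being compared as a constant string

Fix: Reference the column as location without single quotes

Corrected query:
SELECT id, kind, location FROM sensors WHERE location = 'Lab-A'

Result:
id | kind  | location
---+-------+---------
3  | light | Lab-A   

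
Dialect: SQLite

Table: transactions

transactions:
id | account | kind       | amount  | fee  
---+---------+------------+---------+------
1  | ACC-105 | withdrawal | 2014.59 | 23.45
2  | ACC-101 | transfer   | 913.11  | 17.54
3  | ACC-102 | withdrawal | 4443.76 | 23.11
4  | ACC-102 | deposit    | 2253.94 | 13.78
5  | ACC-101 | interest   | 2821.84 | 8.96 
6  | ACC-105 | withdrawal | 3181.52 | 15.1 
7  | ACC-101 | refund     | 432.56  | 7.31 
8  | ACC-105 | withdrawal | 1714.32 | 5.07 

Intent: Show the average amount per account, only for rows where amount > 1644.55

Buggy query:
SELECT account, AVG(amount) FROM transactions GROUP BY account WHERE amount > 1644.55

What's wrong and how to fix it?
Bug: WHERE cannot follow GROUP BY

Fix: Place WHERE between FROM and GROUP BY

Corrected query:
SELECT account, AVG(amount) FROM transactions WHERE amount > 1644.55 GROUP BY account

Result:
account | AVG(amount)
--------+------------
ACC-101 | 2821.84    
ACC-102 | 3348.85    
ACC-105 | 2303.476667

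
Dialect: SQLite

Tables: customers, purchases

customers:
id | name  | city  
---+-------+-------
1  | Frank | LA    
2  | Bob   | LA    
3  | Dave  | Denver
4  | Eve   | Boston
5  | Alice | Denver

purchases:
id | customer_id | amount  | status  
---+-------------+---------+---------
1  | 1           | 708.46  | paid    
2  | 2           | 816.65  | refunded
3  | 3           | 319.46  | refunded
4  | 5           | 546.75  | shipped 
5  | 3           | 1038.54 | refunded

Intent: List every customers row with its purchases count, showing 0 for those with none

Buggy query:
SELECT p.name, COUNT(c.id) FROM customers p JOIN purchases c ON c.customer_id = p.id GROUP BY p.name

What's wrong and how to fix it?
Bug: INNER JOIN drops customers rows that have no matching purchases rows

Fix: Use LEFT JOIN so parents without children still appear (COUNT(c.id) gives 0)

Corrected query:
SELECT p.name, COUNT(c.id) FROM customers p LEFT JOIN purchases c ON c.customer_id = p.id GROUP BY p.name

Result:
name  | COUNT(c.id)
------+------------
Alice | 1          
Bob   | 1          
Dave  | 2          
Eve   | 0          
Frank | 1          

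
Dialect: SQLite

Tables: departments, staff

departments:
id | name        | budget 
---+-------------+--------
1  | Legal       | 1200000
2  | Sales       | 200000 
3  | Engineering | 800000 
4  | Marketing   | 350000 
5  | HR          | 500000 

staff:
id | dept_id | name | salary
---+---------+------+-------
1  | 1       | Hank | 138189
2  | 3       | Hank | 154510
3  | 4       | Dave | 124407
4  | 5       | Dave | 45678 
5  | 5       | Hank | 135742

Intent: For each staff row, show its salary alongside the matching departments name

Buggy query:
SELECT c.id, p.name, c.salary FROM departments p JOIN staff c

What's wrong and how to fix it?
Bug: JOIN with no ON clause produces a cartesian product; every staff row pairs with every departments row

Fix: Add ON c.dept_id = p.id to the JOIN

Corrected query:
SELECT c.id, p.name, c.salary FROM departments p JOIN staff c ON c.dept_id = p.id

Result:
id | name        | salary
---+-------------+-------
1  | Legal       | 138189
2  | Engineering | 154510
3  | Marketing   | 124407
4  | HR          | 45678 
5  | HR          | 135742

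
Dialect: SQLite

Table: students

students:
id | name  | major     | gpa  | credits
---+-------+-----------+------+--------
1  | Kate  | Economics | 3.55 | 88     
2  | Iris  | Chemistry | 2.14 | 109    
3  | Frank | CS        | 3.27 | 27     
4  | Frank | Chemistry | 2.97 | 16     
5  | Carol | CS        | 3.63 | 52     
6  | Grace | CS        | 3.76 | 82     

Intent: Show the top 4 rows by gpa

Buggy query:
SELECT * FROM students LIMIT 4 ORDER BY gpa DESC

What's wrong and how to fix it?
Bug: ORDER BY cannot follow LIMIT; LIMIT is the final clause

Fix: Swap the clauses: ORDER BY first, then LIMIT

Corrected query:
SELECT * FROM students ORDER BY gpa DESC LIMIT 4

Result:
id | name  | major     | gpa  | credits
---+-------+-----------+------+--------
6  | Grace | CS        | 3.76 | 82     
5  | Carol | CS        | 3.63 | 52     
1  | Kate  | Economics | 3.55 | 88     
3  | Frank | CS        | 3.27 | 27     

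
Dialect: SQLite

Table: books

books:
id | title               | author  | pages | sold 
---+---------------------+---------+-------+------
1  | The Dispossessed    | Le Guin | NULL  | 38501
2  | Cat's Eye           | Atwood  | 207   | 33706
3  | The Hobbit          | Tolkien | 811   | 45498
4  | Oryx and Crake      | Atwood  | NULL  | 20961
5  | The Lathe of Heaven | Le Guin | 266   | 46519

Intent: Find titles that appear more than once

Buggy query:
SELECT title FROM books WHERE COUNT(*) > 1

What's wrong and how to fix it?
Bug: WHERE can't reference COUNT(*); aggregates are computed after WHERE

Fix: Group first, then use HAVING for the count condition

Corrected query:
SELECT title FROM books GROUP BY title HAVING COUNT(*) > 1

Result:
(no rows)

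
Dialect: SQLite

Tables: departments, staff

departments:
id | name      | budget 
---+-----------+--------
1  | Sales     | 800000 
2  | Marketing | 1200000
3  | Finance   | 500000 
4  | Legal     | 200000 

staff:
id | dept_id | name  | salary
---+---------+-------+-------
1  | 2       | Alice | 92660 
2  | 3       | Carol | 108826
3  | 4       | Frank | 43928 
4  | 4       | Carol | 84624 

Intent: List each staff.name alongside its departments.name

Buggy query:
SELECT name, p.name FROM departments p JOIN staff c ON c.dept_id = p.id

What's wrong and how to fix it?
Bug: 'name' exists in both joined tables, so the database can't tell which one is meant

Fix: Prefix ambiguous columns with the table alias

Corrected query:
SELECT c.name, p.name FROM departments p JOIN staff c ON c.dept_id = p.id

Result:
name  | name     
------+----------
Alice | Marketing
Carol | Finance  
Frank | Legal    
Carol | Legal    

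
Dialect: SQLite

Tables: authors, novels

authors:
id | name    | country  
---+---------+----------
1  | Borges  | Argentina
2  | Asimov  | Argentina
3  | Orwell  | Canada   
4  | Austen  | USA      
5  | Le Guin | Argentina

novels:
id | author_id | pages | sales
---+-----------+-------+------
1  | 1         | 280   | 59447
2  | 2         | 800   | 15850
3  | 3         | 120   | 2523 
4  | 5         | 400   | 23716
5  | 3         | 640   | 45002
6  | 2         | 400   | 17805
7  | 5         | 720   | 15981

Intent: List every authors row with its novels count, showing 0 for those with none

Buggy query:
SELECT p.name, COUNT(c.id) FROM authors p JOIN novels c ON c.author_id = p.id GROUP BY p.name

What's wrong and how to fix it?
Bug: An inner join excludes parents with zero children

Fix: Switch to LEFT JOIN to retain unmatched parent rows

Corrected query:
SELECT p.name, COUNT(c.id) FROM authors p LEFT JOIN novels c ON c.author_id = p.id GROUP BY p.name

Result:
name    | COUNT(c.id)
--------+------------
Asimov  | 2          
Austen  | 0          
Borges  | 1          
Le Guin | 2          
Orwell  | 2          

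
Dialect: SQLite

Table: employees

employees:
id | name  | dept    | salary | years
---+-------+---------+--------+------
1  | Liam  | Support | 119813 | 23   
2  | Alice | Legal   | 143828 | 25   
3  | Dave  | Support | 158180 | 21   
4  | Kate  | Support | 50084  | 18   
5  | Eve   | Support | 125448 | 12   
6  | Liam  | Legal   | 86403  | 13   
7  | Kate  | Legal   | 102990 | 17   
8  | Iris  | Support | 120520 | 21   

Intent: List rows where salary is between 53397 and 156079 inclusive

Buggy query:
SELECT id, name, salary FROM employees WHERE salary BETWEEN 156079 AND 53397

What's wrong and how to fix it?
Bug: The bounds are reversed; BETWEEN a AND b requires a <= b to match anything

Fix: Write BETWEEN 53397 AND 156079

Corrected query:
SELECT id, name, salary FROM employees WHERE salary BETWEEN 53397 AND 156079

Result:
id | name  | salary
---+-------+-------
1  | Liam  | 119813
2  | Alice | 143828
5  | Eve   | 125448
6  | Liam  | 86403 
7  | Kate  | 102990
8  | Iris  | 120520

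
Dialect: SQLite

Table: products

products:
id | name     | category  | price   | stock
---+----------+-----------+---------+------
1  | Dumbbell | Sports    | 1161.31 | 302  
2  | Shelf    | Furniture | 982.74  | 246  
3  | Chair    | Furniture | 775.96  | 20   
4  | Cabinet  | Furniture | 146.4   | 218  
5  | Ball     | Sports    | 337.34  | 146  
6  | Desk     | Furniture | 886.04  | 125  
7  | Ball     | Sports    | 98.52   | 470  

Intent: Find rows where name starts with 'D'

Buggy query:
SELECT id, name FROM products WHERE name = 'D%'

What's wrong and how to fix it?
Bug: '=' compares the literal string including the % character; pattern matching needs LIKE

Fix: Replace '=' with LIKE so 'D%' is treated as a pattern

Corrected query:
SELECT id, name FROM products WHERE name LIKE 'D%'

Result:
id | name    
---+---------
1  | Dumbbell
6  | Desk    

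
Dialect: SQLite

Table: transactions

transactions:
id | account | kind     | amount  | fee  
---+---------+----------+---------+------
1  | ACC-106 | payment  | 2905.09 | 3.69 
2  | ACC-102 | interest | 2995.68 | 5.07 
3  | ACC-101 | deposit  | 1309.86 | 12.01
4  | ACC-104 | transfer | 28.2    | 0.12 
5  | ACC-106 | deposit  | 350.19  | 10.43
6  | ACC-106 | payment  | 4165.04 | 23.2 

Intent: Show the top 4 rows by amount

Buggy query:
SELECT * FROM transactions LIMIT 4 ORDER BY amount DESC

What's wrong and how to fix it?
Bug: LIMIT must come after ORDER BY

Fix: Sort with ORDER BY, then apply LIMIT

Corrected query:
SELECT * FROM transactions ORDER BY amount DESC LIMIT 4

Result:
id | account | kind     | amount  | fee  
---+---------+----------+---------+------
6  | ACC-106 | payment  | 4165.04 | 23.2 
2  | ACC-102 | interest | 2995.68 | 5.07 
1  | ACC-106 | payment  | 2905.09 | 3.69 
3  | ACC-101 | deposit  | 1309.86 | 12.01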